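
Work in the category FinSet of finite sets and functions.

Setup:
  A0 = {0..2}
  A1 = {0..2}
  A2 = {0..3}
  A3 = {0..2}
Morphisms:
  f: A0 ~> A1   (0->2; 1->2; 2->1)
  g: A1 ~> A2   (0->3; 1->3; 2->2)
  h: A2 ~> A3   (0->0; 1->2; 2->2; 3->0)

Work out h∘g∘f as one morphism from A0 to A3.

Answer: (0->2; 1->2; 2->0)

Work:
  0 f~>2 g~>2 h~>2
  1 f~>2 g~>2 h~>2
  2 f~>1 g~>3 h~>0
⟦path⟧: (0->2; 1->2; 2->0)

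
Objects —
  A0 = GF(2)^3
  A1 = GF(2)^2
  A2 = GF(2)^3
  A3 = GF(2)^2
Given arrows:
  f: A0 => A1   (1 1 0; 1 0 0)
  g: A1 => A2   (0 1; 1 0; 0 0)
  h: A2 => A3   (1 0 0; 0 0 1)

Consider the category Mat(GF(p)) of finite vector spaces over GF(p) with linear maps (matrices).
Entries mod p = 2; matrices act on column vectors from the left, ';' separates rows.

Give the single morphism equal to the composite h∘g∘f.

  e0=(1,0,0) f=>(1,1) g=>(1,1,0) h=>(1,0)
  e1=(0,1,0) f=>(1,0) g=>(0,1,0) h=>(0,0)
  e2=(0,0,1) f=>(0,0) g=>(0,0,0) h=>(0,0)
result: (1 0 0; 0 0 0)

Answer: (1 0 0; 0 0 0)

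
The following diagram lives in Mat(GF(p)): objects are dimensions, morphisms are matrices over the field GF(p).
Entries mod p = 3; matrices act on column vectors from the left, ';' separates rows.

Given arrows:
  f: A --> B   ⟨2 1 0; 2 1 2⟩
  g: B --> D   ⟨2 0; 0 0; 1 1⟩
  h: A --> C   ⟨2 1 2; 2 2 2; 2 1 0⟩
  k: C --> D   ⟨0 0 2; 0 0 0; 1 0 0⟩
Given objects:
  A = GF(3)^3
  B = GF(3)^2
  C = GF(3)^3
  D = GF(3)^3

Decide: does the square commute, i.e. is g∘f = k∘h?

Answer: DOES NOT COMMUTE

Trace:
Along f;g (path 1):
  e0=[1,0,0] f-->[2,2] g-->[1,0,1]
  e1=[0,1,0] f-->[1,1] g-->[2,0,2]
  e2=[0,0,1] f-->[0,2] g-->[0,0,2]
  ⟦path⟧₁ = ⟨1 2 0; 0 0 0; 1 2 2⟩
Along h;k (path 2):
  e0=[1,0,0] h-->[2,2,2] k-->[1,0,2]
  e1=[0,1,0] h-->[1,2,1] k-->[2,0,1]
  e2=[0,0,1] h-->[2,2,0] k-->[0,0,2]
  ⟦path⟧₂ = ⟨1 2 0; 0 0 0; 2 1 2⟩
Equal? NO — does not commute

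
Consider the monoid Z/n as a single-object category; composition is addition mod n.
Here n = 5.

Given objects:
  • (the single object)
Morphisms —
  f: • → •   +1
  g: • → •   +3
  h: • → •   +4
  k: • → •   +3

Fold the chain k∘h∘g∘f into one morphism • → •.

Answer: +1

Derivation:
  0 +1≡1 +3≡4 +4≡3 +3≡1  (mod 5)
⟦path⟧: +1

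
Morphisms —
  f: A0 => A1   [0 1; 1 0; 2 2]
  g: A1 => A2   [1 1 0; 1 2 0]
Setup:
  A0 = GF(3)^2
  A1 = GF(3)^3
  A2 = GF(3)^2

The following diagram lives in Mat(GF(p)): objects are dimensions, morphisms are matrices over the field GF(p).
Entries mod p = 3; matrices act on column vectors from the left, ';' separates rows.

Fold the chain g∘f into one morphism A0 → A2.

  e0=⟨1,0⟩ f=>⟨0,1,2⟩ g=>⟨1,2⟩
  e1=⟨0,1⟩ f=>⟨1,0,2⟩ g=>⟨1,1⟩
result: [1 1; 2 1]

Answer: [1 1; 2 1]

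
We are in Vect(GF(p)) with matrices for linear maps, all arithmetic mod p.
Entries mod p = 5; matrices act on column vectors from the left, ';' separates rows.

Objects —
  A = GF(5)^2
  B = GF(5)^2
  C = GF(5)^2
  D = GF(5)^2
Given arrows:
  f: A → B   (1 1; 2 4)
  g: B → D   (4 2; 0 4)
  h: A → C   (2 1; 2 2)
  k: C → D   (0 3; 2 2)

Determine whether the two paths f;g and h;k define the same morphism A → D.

Along f;g (path 1):
  e0=(1,0) f→(1,2) g→(3,3)
  e1=(0,1) f→(1,4) g→(2,1)
  ⟦path⟧₁ = (3 2; 3 1)
Along h;k (path 2):
  e0=(1,0) h→(2,2) k→(1,3)
  e1=(0,1) h→(1,2) k→(1,1)
  ⟦path⟧₂ = (1 1; 3 1)
Equal? differ; not commutative

Answer: DOES NOT COMMUTE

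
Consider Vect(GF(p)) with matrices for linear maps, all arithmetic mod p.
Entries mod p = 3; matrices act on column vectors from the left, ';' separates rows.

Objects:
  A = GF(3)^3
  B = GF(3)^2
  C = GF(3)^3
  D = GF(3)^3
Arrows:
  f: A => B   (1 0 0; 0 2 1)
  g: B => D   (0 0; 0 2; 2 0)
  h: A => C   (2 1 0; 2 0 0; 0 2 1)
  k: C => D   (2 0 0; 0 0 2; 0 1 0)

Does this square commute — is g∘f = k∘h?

Answer: DOES NOT COMMUTE

Trace:
Path 1 = f;g:
  e0=⟨1,0,0⟩ f=>⟨1,0⟩ g=>⟨0,0,2⟩
  e1=⟨0,1,0⟩ f=>⟨0,2⟩ g=>⟨0,1,0⟩
  e2=⟨0,0,1⟩ f=>⟨0,1⟩ g=>⟨0,2,0⟩
  result₁ = (0 0 0; 0 1 2; 2 0 0)
Path 2 = h;k:
  e0=⟨1,0,0⟩ h=>⟨2,2,0⟩ k=>⟨1,0,2⟩
  e1=⟨0,1,0⟩ h=>⟨1,0,2⟩ k=>⟨2,1,0⟩
  e2=⟨0,0,1⟩ h=>⟨0,0,1⟩ k=>⟨0,2,0⟩
  result₂ = (1 2 0; 0 1 2; 2 0 0)
Equal? NO — does not commute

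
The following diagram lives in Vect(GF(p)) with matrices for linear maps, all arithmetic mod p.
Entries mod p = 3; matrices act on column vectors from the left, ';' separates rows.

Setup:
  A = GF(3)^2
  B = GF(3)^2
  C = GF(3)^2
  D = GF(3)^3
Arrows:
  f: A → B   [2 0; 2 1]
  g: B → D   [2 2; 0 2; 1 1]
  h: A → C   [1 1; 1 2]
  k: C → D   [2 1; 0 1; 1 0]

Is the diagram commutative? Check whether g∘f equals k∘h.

1) trace f;g:
  e0=⟨1,0⟩ f→⟨2,2⟩ g→⟨2,1,1⟩
  e1=⟨0,1⟩ f→⟨0,1⟩ g→⟨2,2,1⟩
  result₁ = [2 2; 1 2; 1 1]
2) trace h;k:
  e0=⟨1,0⟩ h→⟨1,1⟩ k→⟨0,1,1⟩
  e1=⟨0,1⟩ h→⟨1,2⟩ k→⟨1,2,1⟩
  result₂ = [0 1; 1 2; 1 1]
Equal? distinct morphisms ✗

Answer: DOES NOT COMMUTE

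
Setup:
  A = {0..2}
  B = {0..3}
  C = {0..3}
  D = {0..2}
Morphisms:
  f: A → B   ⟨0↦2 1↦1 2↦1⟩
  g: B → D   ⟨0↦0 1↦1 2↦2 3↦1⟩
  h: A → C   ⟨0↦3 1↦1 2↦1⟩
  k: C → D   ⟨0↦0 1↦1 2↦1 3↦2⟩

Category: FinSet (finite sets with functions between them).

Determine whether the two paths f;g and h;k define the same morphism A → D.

Answer: COMMUTES

Work:
Along f;g (path 1):
  0 f→2 g→2
  1 f→1 g→1
  2 f→1 g→1
  result₁ = ⟨0↦2 1↦1 2↦1⟩
Along h;k (path 2):
  0 h→3 k→2
  1 h→1 k→1
  2 h→1 k→1
  result₂ = ⟨0↦2 1↦1 2↦1⟩
Equal? YES — commutes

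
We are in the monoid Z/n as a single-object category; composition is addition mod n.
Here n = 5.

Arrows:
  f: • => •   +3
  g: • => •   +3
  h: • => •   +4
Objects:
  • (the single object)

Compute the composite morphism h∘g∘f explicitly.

  0 +3≡3 +3≡1 +4≡0  (mod 5)
composite: +0

Answer: +0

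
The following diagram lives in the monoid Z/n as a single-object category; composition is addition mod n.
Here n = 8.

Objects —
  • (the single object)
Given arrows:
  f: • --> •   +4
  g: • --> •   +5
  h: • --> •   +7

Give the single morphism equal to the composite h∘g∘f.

Answer: +0

Derivation:
  0 +4≡4 +5≡1 +7≡0  (mod 8)
result: +0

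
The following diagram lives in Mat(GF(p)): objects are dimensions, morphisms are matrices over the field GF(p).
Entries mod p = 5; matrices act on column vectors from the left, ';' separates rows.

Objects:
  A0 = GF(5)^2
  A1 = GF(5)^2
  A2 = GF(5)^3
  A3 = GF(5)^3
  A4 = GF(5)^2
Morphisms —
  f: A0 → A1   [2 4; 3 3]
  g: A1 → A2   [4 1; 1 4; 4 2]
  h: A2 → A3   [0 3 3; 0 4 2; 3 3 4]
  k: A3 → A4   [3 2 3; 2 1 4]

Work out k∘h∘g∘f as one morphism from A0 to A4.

Answer: [3 2; 1 3]

Trace:
  e0=(1,0) f→(2,3) g→(1,4,4) h→(4,4,1) k→(3,1)
  e1=(0,1) f→(4,3) g→(4,1,2) h→(4,3,3) k→(2,3)
⟦path⟧: [3 2; 1 3]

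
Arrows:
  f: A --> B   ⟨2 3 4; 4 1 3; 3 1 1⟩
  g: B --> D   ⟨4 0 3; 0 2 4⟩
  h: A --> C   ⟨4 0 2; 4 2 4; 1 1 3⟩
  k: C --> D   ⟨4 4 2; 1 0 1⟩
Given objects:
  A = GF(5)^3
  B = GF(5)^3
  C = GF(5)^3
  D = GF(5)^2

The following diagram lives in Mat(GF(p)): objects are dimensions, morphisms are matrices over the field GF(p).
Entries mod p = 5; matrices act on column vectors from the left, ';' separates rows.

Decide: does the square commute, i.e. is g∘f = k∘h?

Along f;g (path 1):
  e0=[1,0,0] f-->[2,4,3] g-->[2,0]
  e1=[0,1,0] f-->[3,1,1] g-->[0,1]
  e2=[0,0,1] f-->[4,3,1] g-->[4,0]
  composite₁ = ⟨2 0 4; 0 1 0⟩
Along h;k (path 2):
  e0=[1,0,0] h-->[4,4,1] k-->[4,0]
  e1=[0,1,0] h-->[0,2,1] k-->[0,1]
  e2=[0,0,1] h-->[2,4,3] k-->[0,0]
  composite₂ = ⟨4 0 0; 0 1 0⟩
Equal? differ; not commutative

Answer: DOES NOT COMMUTE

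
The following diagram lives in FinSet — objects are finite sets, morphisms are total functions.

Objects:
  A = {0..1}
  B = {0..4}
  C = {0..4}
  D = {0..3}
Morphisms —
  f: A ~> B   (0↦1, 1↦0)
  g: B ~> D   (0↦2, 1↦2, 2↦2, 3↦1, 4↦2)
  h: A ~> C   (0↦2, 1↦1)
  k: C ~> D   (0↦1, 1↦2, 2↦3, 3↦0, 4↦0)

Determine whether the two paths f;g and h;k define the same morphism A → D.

Answer: DOES NOT COMMUTE

Trace:
1) trace f;g:
  0 f~>1 g~>2
  1 f~>0 g~>2
  result₁ = (0↦2, 1↦2)
2) trace h;k:
  0 h~>2 k~>3
  1 h~>1 k~>2
  result₂ = (0↦3, 1↦2)
Equal? distinct morphisms ✗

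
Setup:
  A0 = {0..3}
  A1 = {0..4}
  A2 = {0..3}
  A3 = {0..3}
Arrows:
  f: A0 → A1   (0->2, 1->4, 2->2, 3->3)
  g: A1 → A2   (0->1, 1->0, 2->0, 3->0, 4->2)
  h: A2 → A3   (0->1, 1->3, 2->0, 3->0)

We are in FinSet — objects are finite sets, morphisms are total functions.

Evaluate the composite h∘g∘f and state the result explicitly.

Answer: (0->1, 1->0, 2->1, 3->1)

Derivation:
  0 f→2 g→0 h→1
  1 f→4 g→2 h→0
  2 f→2 g→0 h→1
  3 f→3 g→0 h→1
⟦path⟧: (0->1, 1->0, 2->1, 3->1)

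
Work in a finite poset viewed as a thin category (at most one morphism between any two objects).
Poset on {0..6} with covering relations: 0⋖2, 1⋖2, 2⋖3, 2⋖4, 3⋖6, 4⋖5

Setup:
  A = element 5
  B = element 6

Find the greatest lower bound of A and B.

Answer: A∧B = 2

Trace:
Common predecessors of 5,6: {0,1,2}
  0 ≤ 2
  1 ≤ 2
  2 ≤ 2
glb = 2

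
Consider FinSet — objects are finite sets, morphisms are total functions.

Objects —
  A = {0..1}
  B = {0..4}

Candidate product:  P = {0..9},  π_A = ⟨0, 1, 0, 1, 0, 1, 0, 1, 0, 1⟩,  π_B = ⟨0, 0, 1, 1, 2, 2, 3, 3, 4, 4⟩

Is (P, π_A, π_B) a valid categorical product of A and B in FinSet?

Answer: VALID PRODUCT

Trace:
|A|·|B| = 2·5 = 10;  |P| = 10
Check the pairing map k ↦ (π_A(k), π_B(k)):
  0 : (0,0)
  1 : (1,0)
  2 : (0,1)
  3 : (1,1)
  4 : (0,2)
  5 : (1,2)
  6 : (0,3)
  7 : (1,3)
  8 : (0,4)
  9 : (1,4)
distinct pairs in image: 10 / 10 needed
  → bijection onto A×B; projections well-typed.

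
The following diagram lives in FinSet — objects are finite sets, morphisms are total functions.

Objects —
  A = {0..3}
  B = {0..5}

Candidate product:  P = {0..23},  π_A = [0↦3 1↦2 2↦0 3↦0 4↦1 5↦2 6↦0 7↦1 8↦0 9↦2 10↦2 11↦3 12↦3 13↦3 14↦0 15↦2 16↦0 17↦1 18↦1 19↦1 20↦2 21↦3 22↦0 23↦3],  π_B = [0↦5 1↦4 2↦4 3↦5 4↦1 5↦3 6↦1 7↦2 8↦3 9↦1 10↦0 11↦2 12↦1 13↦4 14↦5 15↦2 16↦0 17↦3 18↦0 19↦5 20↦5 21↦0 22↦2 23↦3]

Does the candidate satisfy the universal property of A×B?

|A|·|B| = 4·6 = 24;  |P| = 24
Check the pairing map k ↦ (π_A(k), π_B(k)):
  0 ↦ (3,5)
  1 ↦ (2,4)
  2 ↦ (0,4)
  3 ↦ (0,5)
  4 ↦ (1,1)
  5 ↦ (2,3)
  6 ↦ (0,1)
  7 ↦ (1,2)
  8 ↦ (0,3)
  9 ↦ (2,1)
  10 ↦ (2,0)
  11 ↦ (3,2)
  12 ↦ (3,1)
  13 ↦ (3,4)
  14 ↦ (0,5)  ✗ repeats pair of k=3
  15 ↦ (2,2)
  16 ↦ (0,0)
  17 ↦ (1,3)
  18 ↦ (1,0)
  19 ↦ (1,5)
  20 ↦ (2,5)
  21 ↦ (3,0)
  22 ↦ (0,2)
  23 ↦ (3,3)
distinct pairs in image: 23 / 24 needed
  → (0,5) hit at k=3 and k=14

Answer: NOT A VALID PRODUCT — duplicate pair at indices 3,14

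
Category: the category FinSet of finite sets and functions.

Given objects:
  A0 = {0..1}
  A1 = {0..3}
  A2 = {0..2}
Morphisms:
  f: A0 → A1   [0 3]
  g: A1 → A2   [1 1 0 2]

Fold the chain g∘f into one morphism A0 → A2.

  0 f→0 g→1
  1 f→3 g→2
composite: [1 2]

Answer: [1 2]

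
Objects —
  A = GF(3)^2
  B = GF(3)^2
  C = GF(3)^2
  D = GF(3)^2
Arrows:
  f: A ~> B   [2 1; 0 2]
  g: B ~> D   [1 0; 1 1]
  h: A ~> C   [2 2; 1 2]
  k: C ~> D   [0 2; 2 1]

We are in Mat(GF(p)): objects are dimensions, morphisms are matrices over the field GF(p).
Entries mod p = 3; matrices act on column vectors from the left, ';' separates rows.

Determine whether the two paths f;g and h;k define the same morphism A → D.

1) trace f;g:
  e0=(1,0) f~>(2,0) g~>(2,2)
  e1=(0,1) f~>(1,2) g~>(1,0)
  ⟦path⟧₁ = [2 1; 2 0]
2) trace h;k:
  e0=(1,0) h~>(2,1) k~>(2,2)
  e1=(0,1) h~>(2,2) k~>(1,0)
  ⟦path⟧₂ = [2 1; 2 0]
Equal? same morphism ✓

Answer: COMMUTES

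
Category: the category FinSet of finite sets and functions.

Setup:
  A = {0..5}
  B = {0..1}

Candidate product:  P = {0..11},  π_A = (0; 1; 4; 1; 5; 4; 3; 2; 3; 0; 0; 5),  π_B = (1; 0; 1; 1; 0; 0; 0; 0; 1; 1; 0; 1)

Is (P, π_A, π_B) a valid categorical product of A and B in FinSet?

|A|·|B| = 6·2 = 12;  |P| = 12
Check the pairing map k ↦ (π_A(k), π_B(k)):
  0 -> (0,1)
  1 -> (1,0)
  2 -> (4,1)
  3 -> (1,1)
  4 -> (5,0)
  5 -> (4,0)
  6 -> (3,0)
  7 -> (2,0)
  8 -> (3,1)
  9 -> (0,1)  ✗ repeats pair of k=0
  10 -> (0,0)
  11 -> (5,1)
distinct pairs in image: 11 / 12 needed
  → (0,1) hit at k=0 and k=9

Answer: NOT A VALID PRODUCT — duplicate pair at indices 9,0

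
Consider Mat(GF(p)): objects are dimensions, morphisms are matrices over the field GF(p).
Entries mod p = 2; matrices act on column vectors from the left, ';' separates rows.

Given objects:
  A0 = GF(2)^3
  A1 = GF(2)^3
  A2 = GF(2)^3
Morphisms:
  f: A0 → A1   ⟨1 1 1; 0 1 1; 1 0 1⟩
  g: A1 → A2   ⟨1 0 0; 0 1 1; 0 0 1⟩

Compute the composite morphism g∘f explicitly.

Answer: ⟨1 1 1; 1 1 0; 1 0 1⟩

Derivation:
  e0=(1,0,0) f→(1,0,1) g→(1,1,1)
  e1=(0,1,0) f→(1,1,0) g→(1,1,0)
  e2=(0,0,1) f→(1,1,1) g→(1,0,1)
⟦path⟧: ⟨1 1 1; 1 1 0; 1 0 1⟩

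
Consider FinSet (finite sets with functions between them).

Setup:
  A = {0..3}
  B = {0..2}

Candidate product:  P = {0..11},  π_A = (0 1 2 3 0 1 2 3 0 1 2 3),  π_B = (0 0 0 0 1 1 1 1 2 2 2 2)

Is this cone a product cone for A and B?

Answer: VALID PRODUCT

Derivation:
|A|·|B| = 4·3 = 12;  |P| = 12
Check the pairing map k ↦ (π_A(k), π_B(k)):
  0 : (0,0)
  1 : (1,0)
  2 : (2,0)
  3 : (3,0)
  4 : (0,1)
  5 : (1,1)
  6 : (2,1)
  7 : (3,1)
  8 : (0,2)
  9 : (1,2)
  10 : (2,2)
  11 : (3,2)
distinct pairs in image: 12 / 12 needed
  → bijection onto A×B; projections well-typed.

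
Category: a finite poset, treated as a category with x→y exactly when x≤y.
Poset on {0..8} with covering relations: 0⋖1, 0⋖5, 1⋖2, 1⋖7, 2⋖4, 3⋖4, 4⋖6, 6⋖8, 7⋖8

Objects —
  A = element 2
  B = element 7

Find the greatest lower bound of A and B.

Answer: A∧B = 1

Work:
Common predecessors of 2,7: {0,1}
  0 ⊑ 1
  1 ⊑ 1
glb = 1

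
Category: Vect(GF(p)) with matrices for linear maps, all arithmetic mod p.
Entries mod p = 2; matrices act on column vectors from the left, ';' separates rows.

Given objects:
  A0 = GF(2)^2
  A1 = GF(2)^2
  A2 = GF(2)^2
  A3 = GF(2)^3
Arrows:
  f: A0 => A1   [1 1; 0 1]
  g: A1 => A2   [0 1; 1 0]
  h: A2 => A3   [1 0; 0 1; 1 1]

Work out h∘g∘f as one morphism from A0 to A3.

Answer: [0 1; 1 1; 1 0]

Derivation:
  e0=(1,0) f=>(1,0) g=>(0,1) h=>(0,1,1)
  e1=(0,1) f=>(1,1) g=>(1,1) h=>(1,1,0)
⟦path⟧: [0 1; 1 1; 1 0]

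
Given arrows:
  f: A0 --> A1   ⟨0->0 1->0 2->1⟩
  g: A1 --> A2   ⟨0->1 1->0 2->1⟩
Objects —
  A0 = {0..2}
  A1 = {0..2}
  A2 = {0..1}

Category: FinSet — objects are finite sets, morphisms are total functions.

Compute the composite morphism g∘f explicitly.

Answer: ⟨0->1 1->1 2->0⟩

Trace:
  0 f-->0 g-->1
  1 f-->0 g-->1
  2 f-->1 g-->0
result: ⟨0->1 1->1 2->0⟩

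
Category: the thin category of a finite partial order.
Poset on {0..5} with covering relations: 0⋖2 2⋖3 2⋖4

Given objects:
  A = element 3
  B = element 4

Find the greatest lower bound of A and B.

Answer: A∧B = 2

Work:
{x : x≤A ∧ x≤B} = {0,2}  (A=3, B=4)
  0 ≤ 2
  2 ≤ 2
glb = 2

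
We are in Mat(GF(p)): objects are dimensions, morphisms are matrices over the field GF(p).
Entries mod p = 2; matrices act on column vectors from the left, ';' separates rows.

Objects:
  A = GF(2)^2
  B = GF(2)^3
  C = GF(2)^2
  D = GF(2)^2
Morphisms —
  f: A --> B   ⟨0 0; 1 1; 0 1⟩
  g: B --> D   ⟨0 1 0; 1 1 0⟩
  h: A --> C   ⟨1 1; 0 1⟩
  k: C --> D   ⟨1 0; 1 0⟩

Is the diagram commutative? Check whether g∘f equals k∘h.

Answer: COMMUTES

Derivation:
Along f;g (path 1):
  e0=(1,0) f-->(0,1,0) g-->(1,1)
  e1=(0,1) f-->(0,1,1) g-->(1,1)
  result₁ = ⟨1 1; 1 1⟩
Along h;k (path 2):
  e0=(1,0) h-->(1,0) k-->(1,1)
  e1=(0,1) h-->(1,1) k-->(1,1)
  result₂ = ⟨1 1; 1 1⟩
Equal? equal; square commutes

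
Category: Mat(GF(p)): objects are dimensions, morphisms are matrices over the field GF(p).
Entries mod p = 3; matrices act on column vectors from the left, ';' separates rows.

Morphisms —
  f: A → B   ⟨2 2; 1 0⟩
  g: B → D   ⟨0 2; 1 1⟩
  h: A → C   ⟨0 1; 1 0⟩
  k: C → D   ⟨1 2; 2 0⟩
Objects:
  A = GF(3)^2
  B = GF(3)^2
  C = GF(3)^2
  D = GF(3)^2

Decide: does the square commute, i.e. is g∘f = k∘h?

Along f;g (path 1):
  e0=⟨1,0⟩ f→⟨2,1⟩ g→⟨2,0⟩
  e1=⟨0,1⟩ f→⟨2,0⟩ g→⟨0,2⟩
  composite₁ = ⟨2 0; 0 2⟩
Along h;k (path 2):
  e0=⟨1,0⟩ h→⟨0,1⟩ k→⟨2,0⟩
  e1=⟨0,1⟩ h→⟨1,0⟩ k→⟨1,2⟩
  composite₂ = ⟨2 1; 0 2⟩
Equal? differ; not commutative

Answer: DOES NOT COMMUTE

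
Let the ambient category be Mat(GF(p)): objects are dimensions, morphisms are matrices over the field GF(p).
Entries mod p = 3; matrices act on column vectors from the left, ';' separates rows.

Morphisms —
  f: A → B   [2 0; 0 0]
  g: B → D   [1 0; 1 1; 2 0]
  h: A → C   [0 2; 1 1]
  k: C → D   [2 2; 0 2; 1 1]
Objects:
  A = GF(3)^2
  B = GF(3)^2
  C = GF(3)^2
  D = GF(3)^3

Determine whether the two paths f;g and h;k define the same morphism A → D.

Along f;g (path 1):
  e0=[1,0] f→[2,0] g→[2,2,1]
  e1=[0,1] f→[0,0] g→[0,0,0]
  composite₁ = [2 0; 2 0; 1 0]
Along h;k (path 2):
  e0=[1,0] h→[0,1] k→[2,2,1]
  e1=[0,1] h→[2,1] k→[0,2,0]
  composite₂ = [2 0; 2 2; 1 0]
Equal? differ; not commutative

Answer: DOES NOT COMMUTE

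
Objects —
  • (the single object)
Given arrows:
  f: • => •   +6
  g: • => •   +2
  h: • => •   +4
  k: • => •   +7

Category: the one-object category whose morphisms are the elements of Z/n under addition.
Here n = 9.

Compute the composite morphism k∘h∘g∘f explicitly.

  0 +6≡6 +2≡8 +4≡3 +7≡1  (mod 9)
composite: +1

Answer: +1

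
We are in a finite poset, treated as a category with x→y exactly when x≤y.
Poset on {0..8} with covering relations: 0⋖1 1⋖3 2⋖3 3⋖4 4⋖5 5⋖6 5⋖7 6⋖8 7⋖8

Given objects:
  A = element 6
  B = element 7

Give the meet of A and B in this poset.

Common predecessors of 6,7: {0,1,2,3,4,5}
  0 ≤ 5
  1 ≤ 5
  2 ≤ 5
  3 ≤ 5
  4 ≤ 5
  5 ≤ 5
glb = 5

Answer: A∧B = 5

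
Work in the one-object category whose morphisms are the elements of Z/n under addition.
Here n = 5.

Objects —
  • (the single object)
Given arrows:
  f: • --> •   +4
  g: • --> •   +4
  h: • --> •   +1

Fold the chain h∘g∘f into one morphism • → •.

Answer: +4

Work:
  0 +4≡4 +4≡3 +1≡4  (mod 5)
result: +4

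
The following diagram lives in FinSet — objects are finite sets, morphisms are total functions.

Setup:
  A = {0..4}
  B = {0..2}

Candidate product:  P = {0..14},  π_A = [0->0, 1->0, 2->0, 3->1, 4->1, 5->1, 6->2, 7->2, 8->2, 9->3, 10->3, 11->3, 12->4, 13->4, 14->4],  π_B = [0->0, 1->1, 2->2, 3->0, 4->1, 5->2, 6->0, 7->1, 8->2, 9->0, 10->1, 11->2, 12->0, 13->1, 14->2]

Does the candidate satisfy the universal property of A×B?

|A|·|B| = 5·3 = 15;  |P| = 15
Check the pairing map k ↦ (π_A(k), π_B(k)):
  0 -> (0,0)
  1 -> (0,1)
  2 -> (0,2)
  3 -> (1,0)
  4 -> (1,1)
  5 -> (1,2)
  6 -> (2,0)
  7 -> (2,1)
  8 -> (2,2)
  9 -> (3,0)
  10 -> (3,1)
  11 -> (3,2)
  12 -> (4,0)
  13 -> (4,1)
  14 -> (4,2)
distinct pairs in image: 15 / 15 needed
  → bijection onto A×B; projections well-typed.

Answer: VALID PRODUCT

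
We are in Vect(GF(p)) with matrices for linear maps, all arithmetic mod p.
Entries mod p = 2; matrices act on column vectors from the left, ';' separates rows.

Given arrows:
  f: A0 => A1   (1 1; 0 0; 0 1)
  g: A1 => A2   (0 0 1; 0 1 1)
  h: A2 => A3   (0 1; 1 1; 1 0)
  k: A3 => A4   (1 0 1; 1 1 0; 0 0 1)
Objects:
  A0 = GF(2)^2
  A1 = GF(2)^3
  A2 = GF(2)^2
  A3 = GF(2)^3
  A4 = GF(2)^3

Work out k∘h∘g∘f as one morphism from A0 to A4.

  e0=[1,0] f=>[1,0,0] g=>[0,0] h=>[0,0,0] k=>[0,0,0]
  e1=[0,1] f=>[1,0,1] g=>[1,1] h=>[1,0,1] k=>[0,1,1]
⟦path⟧: (0 0; 0 1; 0 1)

Answer: (0 0; 0 1; 0 1)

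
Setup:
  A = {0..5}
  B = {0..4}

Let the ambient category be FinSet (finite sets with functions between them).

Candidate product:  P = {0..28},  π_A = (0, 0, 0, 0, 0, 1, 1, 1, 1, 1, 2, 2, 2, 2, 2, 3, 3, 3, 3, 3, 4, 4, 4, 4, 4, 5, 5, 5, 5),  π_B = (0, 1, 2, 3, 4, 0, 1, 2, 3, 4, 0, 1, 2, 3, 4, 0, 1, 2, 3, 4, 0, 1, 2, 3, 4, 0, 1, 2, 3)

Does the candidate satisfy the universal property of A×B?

|A|·|B| = 6·5 = 30;  |P| = 29
  → cardinalities differ; no bijection possible.

Answer: NOT A VALID PRODUCT — |P|=29 ≠ |A|·|B|=30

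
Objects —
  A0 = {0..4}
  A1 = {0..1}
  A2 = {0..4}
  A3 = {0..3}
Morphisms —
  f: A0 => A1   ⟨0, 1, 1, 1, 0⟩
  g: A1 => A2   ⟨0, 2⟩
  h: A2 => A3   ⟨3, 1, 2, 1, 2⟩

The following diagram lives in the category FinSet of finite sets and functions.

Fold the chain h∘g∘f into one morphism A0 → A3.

Answer: ⟨3, 2, 2, 2, 3⟩

Work:
  0 f=>0 g=>0 h=>3
  1 f=>1 g=>2 h=>2
  2 f=>1 g=>2 h=>2
  3 f=>1 g=>2 h=>2
  4 f=>0 g=>0 h=>3
result: ⟨3, 2, 2, 2, 3⟩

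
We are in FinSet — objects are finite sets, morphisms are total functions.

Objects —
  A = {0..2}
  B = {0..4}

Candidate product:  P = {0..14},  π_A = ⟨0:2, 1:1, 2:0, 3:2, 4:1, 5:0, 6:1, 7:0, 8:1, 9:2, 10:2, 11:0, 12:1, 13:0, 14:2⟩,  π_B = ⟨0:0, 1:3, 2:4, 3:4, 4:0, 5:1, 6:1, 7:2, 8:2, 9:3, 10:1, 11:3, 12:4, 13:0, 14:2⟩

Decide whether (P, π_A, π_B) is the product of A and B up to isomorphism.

Answer: VALID PRODUCT

Derivation:
|A|·|B| = 3·5 = 15;  |P| = 15
Check the pairing map k ↦ (π_A(k), π_B(k)):
  0 : (2,0)
  1 : (1,3)
  2 : (0,4)
  3 : (2,4)
  4 : (1,0)
  5 : (0,1)
  6 : (1,1)
  7 : (0,2)
  8 : (1,2)
  9 : (2,3)
  10 : (2,1)
  11 : (0,3)
  12 : (1,4)
  13 : (0,0)
  14 : (2,2)
distinct pairs in image: 15 / 15 needed
  → bijection onto A×B; projections well-typed.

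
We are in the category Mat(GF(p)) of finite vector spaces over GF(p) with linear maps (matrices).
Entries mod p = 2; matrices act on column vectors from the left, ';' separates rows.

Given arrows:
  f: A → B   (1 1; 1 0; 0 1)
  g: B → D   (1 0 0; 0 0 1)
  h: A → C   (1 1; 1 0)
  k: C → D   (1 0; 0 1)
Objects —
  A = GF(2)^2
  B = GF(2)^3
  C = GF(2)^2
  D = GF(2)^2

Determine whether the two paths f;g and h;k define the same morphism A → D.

Answer: DOES NOT COMMUTE

Work:
Along f;g (path 1):
  e0=⟨1,0⟩ f→⟨1,1,0⟩ g→⟨1,0⟩
  e1=⟨0,1⟩ f→⟨1,0,1⟩ g→⟨1,1⟩
  result₁ = (1 1; 0 1)
Along h;k (path 2):
  e0=⟨1,0⟩ h→⟨1,1⟩ k→⟨1,1⟩
  e1=⟨0,1⟩ h→⟨1,0⟩ k→⟨1,0⟩
  result₂ = (1 1; 1 0)
Equal? differ; not commutative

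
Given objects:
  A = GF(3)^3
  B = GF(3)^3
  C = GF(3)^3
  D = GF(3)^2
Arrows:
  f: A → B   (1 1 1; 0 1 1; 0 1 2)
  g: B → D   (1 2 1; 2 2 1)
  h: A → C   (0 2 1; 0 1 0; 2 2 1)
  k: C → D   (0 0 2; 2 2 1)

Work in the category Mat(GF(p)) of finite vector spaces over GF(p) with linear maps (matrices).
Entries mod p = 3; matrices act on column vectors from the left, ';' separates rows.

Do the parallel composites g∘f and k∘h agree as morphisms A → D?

Answer: COMMUTES

Derivation:
1) trace f;g:
  e0=⟨1,0,0⟩ f→⟨1,0,0⟩ g→⟨1,2⟩
  e1=⟨0,1,0⟩ f→⟨1,1,1⟩ g→⟨1,2⟩
  e2=⟨0,0,1⟩ f→⟨1,1,2⟩ g→⟨2,0⟩
  ⟦path⟧₁ = (1 1 2; 2 2 0)
2) trace h;k:
  e0=⟨1,0,0⟩ h→⟨0,0,2⟩ k→⟨1,2⟩
  e1=⟨0,1,0⟩ h→⟨2,1,2⟩ k→⟨1,2⟩
  e2=⟨0,0,1⟩ h→⟨1,0,1⟩ k→⟨2,0⟩
  ⟦path⟧₂ = (1 1 2; 2 2 0)
Equal? equal; square commutes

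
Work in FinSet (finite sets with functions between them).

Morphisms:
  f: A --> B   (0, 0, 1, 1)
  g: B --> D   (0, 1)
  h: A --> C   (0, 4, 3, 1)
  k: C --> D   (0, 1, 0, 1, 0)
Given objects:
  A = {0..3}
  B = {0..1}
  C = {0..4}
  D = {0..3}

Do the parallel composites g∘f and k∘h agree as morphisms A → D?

Answer: COMMUTES

Work:
1) trace f;g:
  0 f-->0 g-->0
  1 f-->0 g-->0
  2 f-->1 g-->1
  3 f-->1 g-->1
  ⟦path⟧₁ = (0, 0, 1, 1)
2) trace h;k:
  0 h-->0 k-->0
  1 h-->4 k-->0
  2 h-->3 k-->1
  3 h-->1 k-->1
  ⟦path⟧₂ = (0, 0, 1, 1)
Equal? YES — commutes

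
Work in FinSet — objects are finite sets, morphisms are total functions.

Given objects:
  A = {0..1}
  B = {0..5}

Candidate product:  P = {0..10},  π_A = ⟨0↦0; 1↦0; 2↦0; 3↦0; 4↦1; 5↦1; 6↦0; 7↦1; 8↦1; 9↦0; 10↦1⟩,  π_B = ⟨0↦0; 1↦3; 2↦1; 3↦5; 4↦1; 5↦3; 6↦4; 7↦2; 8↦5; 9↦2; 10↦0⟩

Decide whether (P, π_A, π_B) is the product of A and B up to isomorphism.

|A|·|B| = 2·6 = 12;  |P| = 11
  → cardinalities differ; no bijection possible.

Answer: NOT A VALID PRODUCT — |P|=11 ≠ |A|·|B|=12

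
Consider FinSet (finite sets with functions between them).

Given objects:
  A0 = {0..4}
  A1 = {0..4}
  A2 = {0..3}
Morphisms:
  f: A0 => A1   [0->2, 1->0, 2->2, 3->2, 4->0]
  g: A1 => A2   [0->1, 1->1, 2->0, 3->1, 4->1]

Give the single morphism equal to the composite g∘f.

Answer: [0->0, 1->1, 2->0, 3->0, 4->1]

Work:
  0 f=>2 g=>0
  1 f=>0 g=>1
  2 f=>2 g=>0
  3 f=>2 g=>0
  4 f=>0 g=>1
⟦path⟧: [0->0, 1->1, 2->0, 3->0, 4->1]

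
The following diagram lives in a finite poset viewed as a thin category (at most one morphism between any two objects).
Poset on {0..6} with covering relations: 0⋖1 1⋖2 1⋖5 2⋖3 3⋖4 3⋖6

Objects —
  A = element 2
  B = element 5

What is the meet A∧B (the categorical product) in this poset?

{x : x<=A ∧ x<=B} = {0,1}  (A=2, B=5)
  0 <= 1
  1 <= 1
glb = 1

Answer: A∧B = 1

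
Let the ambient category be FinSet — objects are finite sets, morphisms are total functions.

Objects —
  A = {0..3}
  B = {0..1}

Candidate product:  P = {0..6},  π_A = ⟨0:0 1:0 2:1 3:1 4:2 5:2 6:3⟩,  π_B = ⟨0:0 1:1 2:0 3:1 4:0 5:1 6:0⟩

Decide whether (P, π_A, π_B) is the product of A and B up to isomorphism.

Answer: NOT A VALID PRODUCT — |P|=7 ≠ |A|·|B|=8

Derivation:
|A|·|B| = 4·2 = 8;  |P| = 7
  → cardinalities differ; no bijection possible.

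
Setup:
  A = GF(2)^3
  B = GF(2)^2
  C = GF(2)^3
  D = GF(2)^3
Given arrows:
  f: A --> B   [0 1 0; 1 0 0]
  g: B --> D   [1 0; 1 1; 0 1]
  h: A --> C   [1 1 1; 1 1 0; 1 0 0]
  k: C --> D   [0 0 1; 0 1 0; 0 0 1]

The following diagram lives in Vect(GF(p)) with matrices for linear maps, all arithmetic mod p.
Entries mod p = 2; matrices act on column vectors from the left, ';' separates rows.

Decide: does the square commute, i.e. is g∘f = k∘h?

1) trace f;g:
  e0=[1,0,0] f-->[0,1] g-->[0,1,1]
  e1=[0,1,0] f-->[1,0] g-->[1,1,0]
  e2=[0,0,1] f-->[0,0] g-->[0,0,0]
  result₁ = [0 1 0; 1 1 0; 1 0 0]
2) trace h;k:
  e0=[1,0,0] h-->[1,1,1] k-->[1,1,1]
  e1=[0,1,0] h-->[1,1,0] k-->[0,1,0]
  e2=[0,0,1] h-->[1,0,0] k-->[0,0,0]
  result₂ = [1 0 0; 1 1 0; 1 0 0]
Equal? differ; not commutative

Answer: DOES NOT COMMUTE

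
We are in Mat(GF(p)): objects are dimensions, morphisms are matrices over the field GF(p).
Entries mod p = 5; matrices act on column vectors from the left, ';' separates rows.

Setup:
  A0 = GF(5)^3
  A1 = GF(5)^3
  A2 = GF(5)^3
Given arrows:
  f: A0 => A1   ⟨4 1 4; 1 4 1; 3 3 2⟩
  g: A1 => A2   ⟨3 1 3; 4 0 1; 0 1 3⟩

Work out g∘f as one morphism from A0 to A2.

  e0=[1,0,0] f=>[4,1,3] g=>[2,4,0]
  e1=[0,1,0] f=>[1,4,3] g=>[1,2,3]
  e2=[0,0,1] f=>[4,1,2] g=>[4,3,2]
⟦path⟧: ⟨2 1 4; 4 2 3; 0 3 2⟩

Answer: ⟨2 1 4; 4 2 3; 0 3 2⟩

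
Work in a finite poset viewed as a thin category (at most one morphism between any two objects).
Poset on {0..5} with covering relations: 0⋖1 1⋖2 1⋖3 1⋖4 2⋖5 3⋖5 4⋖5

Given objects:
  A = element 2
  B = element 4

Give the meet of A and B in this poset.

Answer: A∧B = 1

Work:
{x : x⊑A ∧ x⊑B} = {0,1}  (A=2, B=4)
  0 ⊑ 1
  1 ⊑ 1
glb = 1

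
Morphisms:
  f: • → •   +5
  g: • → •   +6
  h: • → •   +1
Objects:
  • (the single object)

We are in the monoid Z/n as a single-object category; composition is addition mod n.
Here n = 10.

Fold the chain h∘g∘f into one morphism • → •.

Answer: +2

Derivation:
  0 +5≡5 +6≡1 +1≡2  (mod 10)
⟦path⟧: +2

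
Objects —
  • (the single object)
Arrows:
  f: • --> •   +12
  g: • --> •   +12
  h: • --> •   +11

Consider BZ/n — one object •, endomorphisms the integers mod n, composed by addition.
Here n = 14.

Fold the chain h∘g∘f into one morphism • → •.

  0 +12≡12 +12≡10 +11≡7  (mod 14)
composite: +7

Answer: +7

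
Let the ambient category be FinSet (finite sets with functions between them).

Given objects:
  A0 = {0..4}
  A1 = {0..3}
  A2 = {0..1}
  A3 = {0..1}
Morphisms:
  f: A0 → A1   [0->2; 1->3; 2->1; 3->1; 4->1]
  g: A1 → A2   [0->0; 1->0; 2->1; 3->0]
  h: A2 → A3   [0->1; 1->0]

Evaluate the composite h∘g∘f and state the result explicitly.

  0 f→2 g→1 h→0
  1 f→3 g→0 h→1
  2 f→1 g→0 h→1
  3 f→1 g→0 h→1
  4 f→1 g→0 h→1
composite: [0->0; 1->1; 2->1; 3->1; 4->1]

Answer: [0->0; 1->1; 2->1; 3->1; 4->1]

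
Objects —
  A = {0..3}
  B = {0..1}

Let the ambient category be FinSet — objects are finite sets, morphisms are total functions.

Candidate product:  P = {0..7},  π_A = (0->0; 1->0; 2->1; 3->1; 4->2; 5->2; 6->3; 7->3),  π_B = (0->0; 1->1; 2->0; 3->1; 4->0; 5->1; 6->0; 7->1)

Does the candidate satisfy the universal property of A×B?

|A|·|B| = 4·2 = 8;  |P| = 8
Check the pairing map k ↦ (π_A(k), π_B(k)):
  0 -> (0,0)
  1 -> (0,1)
  2 -> (1,0)
  3 -> (1,1)
  4 -> (2,0)
  5 -> (2,1)
  6 -> (3,0)
  7 -> (3,1)
distinct pairs in image: 8 / 8 needed
  → bijection onto A×B; projections well-typed.

Answer: VALID PRODUCT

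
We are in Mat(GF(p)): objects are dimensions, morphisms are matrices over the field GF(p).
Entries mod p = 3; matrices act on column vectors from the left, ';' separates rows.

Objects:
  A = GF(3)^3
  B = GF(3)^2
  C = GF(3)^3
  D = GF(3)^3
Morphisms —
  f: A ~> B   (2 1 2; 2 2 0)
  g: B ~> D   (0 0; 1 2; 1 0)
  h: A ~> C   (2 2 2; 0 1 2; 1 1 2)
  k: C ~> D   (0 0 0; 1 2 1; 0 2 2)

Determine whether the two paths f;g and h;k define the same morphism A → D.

Answer: COMMUTES

Work:
Along f;g (path 1):
  e0=[1,0,0] f~>[2,2] g~>[0,0,2]
  e1=[0,1,0] f~>[1,2] g~>[0,2,1]
  e2=[0,0,1] f~>[2,0] g~>[0,2,2]
  ⟦path⟧₁ = (0 0 0; 0 2 2; 2 1 2)
Along h;k (path 2):
  e0=[1,0,0] h~>[2,0,1] k~>[0,0,2]
  e1=[0,1,0] h~>[2,1,1] k~>[0,2,1]
  e2=[0,0,1] h~>[2,2,2] k~>[0,2,2]
  ⟦path⟧₂ = (0 0 0; 0 2 2; 2 1 2)
Equal? same morphism ✓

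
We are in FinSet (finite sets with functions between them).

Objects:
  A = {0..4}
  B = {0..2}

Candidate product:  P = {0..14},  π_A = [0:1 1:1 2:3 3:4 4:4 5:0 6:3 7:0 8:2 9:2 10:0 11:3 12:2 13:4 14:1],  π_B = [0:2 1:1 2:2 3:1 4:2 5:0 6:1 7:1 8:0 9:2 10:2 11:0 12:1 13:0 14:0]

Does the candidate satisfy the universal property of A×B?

Answer: VALID PRODUCT

Work:
|A|·|B| = 5·3 = 15;  |P| = 15
Check the pairing map k ↦ (π_A(k), π_B(k)):
  0 : (1,2)
  1 : (1,1)
  2 : (3,2)
  3 : (4,1)
  4 : (4,2)
  5 : (0,0)
  6 : (3,1)
  7 : (0,1)
  8 : (2,0)
  9 : (2,2)
  10 : (0,2)
  11 : (3,0)
  12 : (2,1)
  13 : (4,0)
  14 : (1,0)
distinct pairs in image: 15 / 15 needed
  → bijection onto A×B; projections well-typed.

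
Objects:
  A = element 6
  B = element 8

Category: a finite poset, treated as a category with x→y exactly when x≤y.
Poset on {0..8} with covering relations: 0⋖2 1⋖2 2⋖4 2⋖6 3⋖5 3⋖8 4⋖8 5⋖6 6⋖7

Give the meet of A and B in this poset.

Answer: NO MEET EXISTS

Trace:
{x : x≤A ∧ x≤B} = {0,1,2,3}  (A=6, B=8)
  maximal lower bounds 2 and 3 are incomparable: neither 2≤3 nor 3≤2
→ no greatest lower bound exists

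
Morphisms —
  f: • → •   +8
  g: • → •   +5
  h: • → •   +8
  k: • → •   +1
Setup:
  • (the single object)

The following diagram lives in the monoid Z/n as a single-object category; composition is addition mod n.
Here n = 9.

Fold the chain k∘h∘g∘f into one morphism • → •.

  0 +8≡8 +5≡4 +8≡3 +1≡4  (mod 9)
⟦path⟧: +4

Answer: +4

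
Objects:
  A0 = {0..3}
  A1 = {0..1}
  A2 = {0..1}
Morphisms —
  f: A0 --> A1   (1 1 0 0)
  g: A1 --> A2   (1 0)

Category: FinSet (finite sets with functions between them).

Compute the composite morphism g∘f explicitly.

Answer: (0 0 1 1)

Derivation:
  0 f-->1 g-->0
  1 f-->1 g-->0
  2 f-->0 g-->1
  3 f-->0 g-->1
result: (0 0 1 1)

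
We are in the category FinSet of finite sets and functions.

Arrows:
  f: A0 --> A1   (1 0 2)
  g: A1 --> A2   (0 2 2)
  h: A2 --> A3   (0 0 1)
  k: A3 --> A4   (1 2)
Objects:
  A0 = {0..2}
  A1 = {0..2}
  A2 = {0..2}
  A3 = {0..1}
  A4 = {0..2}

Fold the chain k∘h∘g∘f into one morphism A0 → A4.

  0 f-->1 g-->2 h-->1 k-->2
  1 f-->0 g-->0 h-->0 k-->1
  2 f-->2 g-->2 h-->1 k-->2
result: (2 1 2)

Answer: (2 1 2)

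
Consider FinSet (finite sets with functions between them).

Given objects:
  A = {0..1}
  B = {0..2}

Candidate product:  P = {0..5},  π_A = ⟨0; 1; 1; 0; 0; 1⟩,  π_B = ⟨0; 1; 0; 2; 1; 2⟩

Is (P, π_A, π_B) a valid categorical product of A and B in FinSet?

|A|·|B| = 2·3 = 6;  |P| = 6
Check the pairing map k ↦ (π_A(k), π_B(k)):
  0 -> (0,0)
  1 -> (1,1)
  2 -> (1,0)
  3 -> (0,2)
  4 -> (0,1)
  5 -> (1,2)
distinct pairs in image: 6 / 6 needed
  → bijection onto A×B; projections well-typed.

Answer: VALID PRODUCT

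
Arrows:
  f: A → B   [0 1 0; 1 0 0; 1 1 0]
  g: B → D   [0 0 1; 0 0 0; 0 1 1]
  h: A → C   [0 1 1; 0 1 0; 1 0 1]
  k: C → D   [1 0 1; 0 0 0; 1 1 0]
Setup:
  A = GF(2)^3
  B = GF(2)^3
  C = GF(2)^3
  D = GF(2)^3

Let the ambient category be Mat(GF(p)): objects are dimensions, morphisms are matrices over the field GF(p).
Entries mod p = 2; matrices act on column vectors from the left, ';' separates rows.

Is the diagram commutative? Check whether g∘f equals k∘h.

Answer: DOES NOT COMMUTE

Work:
1) trace f;g:
  e0=[1,0,0] f→[0,1,1] g→[1,0,0]
  e1=[0,1,0] f→[1,0,1] g→[1,0,1]
  e2=[0,0,1] f→[0,0,0] g→[0,0,0]
  result₁ = [1 1 0; 0 0 0; 0 1 0]
2) trace h;k:
  e0=[1,0,0] h→[0,0,1] k→[1,0,0]
  e1=[0,1,0] h→[1,1,0] k→[1,0,0]
  e2=[0,0,1] h→[1,0,1] k→[0,0,1]
  result₂ = [1 1 0; 0 0 0; 0 0 1]
Equal? distinct morphisms ✗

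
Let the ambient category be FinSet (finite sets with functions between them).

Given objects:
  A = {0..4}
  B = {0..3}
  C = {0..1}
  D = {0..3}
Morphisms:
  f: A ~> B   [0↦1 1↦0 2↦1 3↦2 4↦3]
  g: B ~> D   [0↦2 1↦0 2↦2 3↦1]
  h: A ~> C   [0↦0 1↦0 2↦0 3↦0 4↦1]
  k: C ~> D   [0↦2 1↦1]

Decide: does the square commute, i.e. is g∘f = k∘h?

Answer: DOES NOT COMMUTE

Work:
1) trace f;g:
  0 f~>1 g~>0
  1 f~>0 g~>2
  2 f~>1 g~>0
  3 f~>2 g~>2
  4 f~>3 g~>1
  ⟦path⟧₁ = [0↦0 1↦2 2↦0 3↦2 4↦1]
2) trace h;k:
  0 h~>0 k~>2
  1 h~>0 k~>2
  2 h~>0 k~>2
  3 h~>0 k~>2
  4 h~>1 k~>1
  ⟦path⟧₂ = [0↦2 1↦2 2↦2 3↦2 4↦1]
Equal? NO — does not commute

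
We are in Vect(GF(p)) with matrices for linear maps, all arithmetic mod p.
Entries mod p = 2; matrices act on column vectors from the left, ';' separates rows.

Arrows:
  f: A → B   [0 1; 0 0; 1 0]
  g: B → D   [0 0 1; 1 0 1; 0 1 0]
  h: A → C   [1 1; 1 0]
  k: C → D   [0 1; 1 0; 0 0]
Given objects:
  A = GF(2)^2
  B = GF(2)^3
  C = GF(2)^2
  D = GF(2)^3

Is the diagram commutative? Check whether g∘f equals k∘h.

Path 1 = f;g:
  e0=⟨1,0⟩ f→⟨0,0,1⟩ g→⟨1,1,0⟩
  e1=⟨0,1⟩ f→⟨1,0,0⟩ g→⟨0,1,0⟩
  result₁ = [1 0; 1 1; 0 0]
Path 2 = h;k:
  e0=⟨1,0⟩ h→⟨1,1⟩ k→⟨1,1,0⟩
  e1=⟨0,1⟩ h→⟨1,0⟩ k→⟨0,1,0⟩
  result₂ = [1 0; 1 1; 0 0]
Equal? YES — commutes

Answer: COMMUTES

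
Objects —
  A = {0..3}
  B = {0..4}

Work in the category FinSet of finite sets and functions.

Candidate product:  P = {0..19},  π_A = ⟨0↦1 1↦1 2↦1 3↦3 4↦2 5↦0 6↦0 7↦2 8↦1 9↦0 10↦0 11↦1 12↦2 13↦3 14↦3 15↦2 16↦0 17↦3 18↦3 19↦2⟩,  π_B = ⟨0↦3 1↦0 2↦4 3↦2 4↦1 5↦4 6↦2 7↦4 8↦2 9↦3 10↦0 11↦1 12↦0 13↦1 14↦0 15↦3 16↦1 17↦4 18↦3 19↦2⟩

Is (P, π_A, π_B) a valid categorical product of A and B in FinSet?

|A|·|B| = 4·5 = 20;  |P| = 20
Check the pairing map k ↦ (π_A(k), π_B(k)):
  0 ↦ (1,3)
  1 ↦ (1,0)
  2 ↦ (1,4)
  3 ↦ (3,2)
  4 ↦ (2,1)
  5 ↦ (0,4)
  6 ↦ (0,2)
  7 ↦ (2,4)
  8 ↦ (1,2)
  9 ↦ (0,3)
  10 ↦ (0,0)
  11 ↦ (1,1)
  12 ↦ (2,0)
  13 ↦ (3,1)
  14 ↦ (3,0)
  15 ↦ (2,3)
  16 ↦ (0,1)
  17 ↦ (3,4)
  18 ↦ (3,3)
  19 ↦ (2,2)
distinct pairs in image: 20 / 20 needed
  → bijection onto A×B; projections well-typed.

Answer: VALID PRODUCT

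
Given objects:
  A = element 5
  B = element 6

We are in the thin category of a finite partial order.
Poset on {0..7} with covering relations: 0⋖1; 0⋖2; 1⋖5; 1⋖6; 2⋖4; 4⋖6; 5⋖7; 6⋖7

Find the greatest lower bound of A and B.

Answer: A∧B = 1

Work:
Common predecessors of 5,6: {0,1}
  0 <= 1
  1 <= 1
glb = 1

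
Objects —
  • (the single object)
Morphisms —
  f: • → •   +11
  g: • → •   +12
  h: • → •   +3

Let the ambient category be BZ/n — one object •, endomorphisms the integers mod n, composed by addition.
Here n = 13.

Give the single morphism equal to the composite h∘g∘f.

  0 +11≡11 +12≡10 +3≡0  (mod 13)
composite: +0

Answer: +0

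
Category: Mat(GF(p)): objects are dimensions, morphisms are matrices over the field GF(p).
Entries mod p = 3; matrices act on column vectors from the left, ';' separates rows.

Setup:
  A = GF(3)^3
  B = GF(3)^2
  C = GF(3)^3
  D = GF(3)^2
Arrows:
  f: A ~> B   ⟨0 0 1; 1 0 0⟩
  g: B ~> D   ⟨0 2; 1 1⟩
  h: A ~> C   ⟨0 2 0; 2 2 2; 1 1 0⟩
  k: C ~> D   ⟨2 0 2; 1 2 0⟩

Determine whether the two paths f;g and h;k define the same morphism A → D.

1) trace f;g:
  e0=(1,0,0) f~>(0,1) g~>(2,1)
  e1=(0,1,0) f~>(0,0) g~>(0,0)
  e2=(0,0,1) f~>(1,0) g~>(0,1)
  ⟦path⟧₁ = ⟨2 0 0; 1 0 1⟩
2) trace h;k:
  e0=(1,0,0) h~>(0,2,1) k~>(2,1)
  e1=(0,1,0) h~>(2,2,1) k~>(0,0)
  e2=(0,0,1) h~>(0,2,0) k~>(0,1)
  ⟦path⟧₂ = ⟨2 0 0; 1 0 1⟩
Equal? same morphism ✓

Answer: COMMUTES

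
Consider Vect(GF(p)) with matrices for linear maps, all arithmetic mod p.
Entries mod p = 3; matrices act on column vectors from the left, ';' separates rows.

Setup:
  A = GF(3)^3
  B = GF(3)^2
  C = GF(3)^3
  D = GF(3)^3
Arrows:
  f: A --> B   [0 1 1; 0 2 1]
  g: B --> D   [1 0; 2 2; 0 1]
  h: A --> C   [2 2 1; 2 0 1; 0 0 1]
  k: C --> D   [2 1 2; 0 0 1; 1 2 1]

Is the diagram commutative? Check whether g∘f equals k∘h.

Answer: DOES NOT COMMUTE

Work:
1) trace f;g:
  e0=⟨1,0,0⟩ f-->⟨0,0⟩ g-->⟨0,0,0⟩
  e1=⟨0,1,0⟩ f-->⟨1,2⟩ g-->⟨1,0,2⟩
  e2=⟨0,0,1⟩ f-->⟨1,1⟩ g-->⟨1,1,1⟩
  result₁ = [0 1 1; 0 0 1; 0 2 1]
2) trace h;k:
  e0=⟨1,0,0⟩ h-->⟨2,2,0⟩ k-->⟨0,0,0⟩
  e1=⟨0,1,0⟩ h-->⟨2,0,0⟩ k-->⟨1,0,2⟩
  e2=⟨0,0,1⟩ h-->⟨1,1,1⟩ k-->⟨2,1,1⟩
  result₂ = [0 1 2; 0 0 1; 0 2 1]
Equal? differ; not commutative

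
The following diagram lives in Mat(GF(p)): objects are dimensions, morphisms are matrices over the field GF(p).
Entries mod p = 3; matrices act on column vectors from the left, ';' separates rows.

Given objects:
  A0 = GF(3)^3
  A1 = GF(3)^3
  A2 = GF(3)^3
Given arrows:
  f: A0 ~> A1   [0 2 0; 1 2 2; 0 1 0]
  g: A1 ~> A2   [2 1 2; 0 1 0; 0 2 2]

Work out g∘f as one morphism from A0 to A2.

  e0=⟨1,0,0⟩ f~>⟨0,1,0⟩ g~>⟨1,1,2⟩
  e1=⟨0,1,0⟩ f~>⟨2,2,1⟩ g~>⟨2,2,0⟩
  e2=⟨0,0,1⟩ f~>⟨0,2,0⟩ g~>⟨2,2,1⟩
⟦path⟧: [1 2 2; 1 2 2; 2 0 1]

Answer: [1 2 2; 1 2 2; 2 0 1]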